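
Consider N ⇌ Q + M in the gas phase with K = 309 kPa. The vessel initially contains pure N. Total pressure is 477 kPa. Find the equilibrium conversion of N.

X = 0.627

Let X = conversion of N (basis 1 mol N); extent of reaction ξ = X.
At extent ξ: n_N = 1 − X; n_Q = X; n_M = X.
Total moles n_T = 1 + X.
Mole fractions y_i = n_i/n_T; K = p_Q p_M / (p_N) with p_i = y_i·P.
This yields a degree-2 equation in X; solving on (0,1), X = 0.627.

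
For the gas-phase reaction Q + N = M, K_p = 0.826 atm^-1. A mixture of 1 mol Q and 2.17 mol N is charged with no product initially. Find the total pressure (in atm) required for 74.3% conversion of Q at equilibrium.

Basis: 1 mol Q initially; let X = conversion of Q. Extent ξ = X.
Moles: n_Q = 1 − X; n_N = 2.17 − X; n_M = X.
n_T = Σnᵢ = 3.17 − X.
K_p = p_M / (p_Q p_N) with p_i = (n_i/n_T)·P.
At X = 0.743: the mole-fraction product g(X) = Π y_i^ν_i = 4.917. Since K_p = g(X)·P^{-1}, P = (g/K_p)^(1/1) = (4.917/0.826)^(1/1) = 5.95 atm.

P = 5.95 atm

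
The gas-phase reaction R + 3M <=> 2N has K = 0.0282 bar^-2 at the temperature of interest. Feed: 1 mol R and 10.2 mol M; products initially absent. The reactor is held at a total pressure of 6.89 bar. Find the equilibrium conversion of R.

X = 0.718

Take 1 mol R as basis and let X be its fractional conversion, so ξ = X.
At extent ξ: n_R = 1 − X; n_M = 10.2 − 3X; n_N = 2X.
Total moles n_T = 11.2 − 2X.
Mole fractions y_i = n_i/n_T; K = p_N^2 / (p_R p_M^3) with p_i = y_i·P.
Substituting and setting equal to 0.0282 bar^-2 gives a polynomial in X; the root in (0,1) is X = 0.718.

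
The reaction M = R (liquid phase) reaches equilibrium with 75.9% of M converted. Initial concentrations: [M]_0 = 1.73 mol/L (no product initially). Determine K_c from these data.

Let X = conversion of M.
Concentrations: [M] = 1.73 − 1.73X; [R] = 1.73X.
At X = 0.759: [M] = 0.417, [R] = 1.31.
K_c = [R] / ([M]) = 3.15.

K_c = 3.15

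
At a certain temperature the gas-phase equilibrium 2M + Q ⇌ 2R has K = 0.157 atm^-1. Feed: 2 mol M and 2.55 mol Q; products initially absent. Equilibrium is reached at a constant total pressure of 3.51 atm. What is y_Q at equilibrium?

y_Q = 0.524

Take 2 mol M as basis and let X be its fractional conversion, so ξ = X.
Species balance: n_M = 2 − 2X; n_Q = 2.55 − X; n_R = 2X.
Summing: n_T = 4.55 − X.
y_i = n_i/n_T, p_i = y_i·P. K = p_R^2 / (p_M^2 p_Q).
Substituting and setting equal to 0.157 atm^-1 gives a polynomial in X; the root in (0,1) is X = 0.350.
Then n_Q = 2.2, n_T = 4.2, so y_Q = 0.524.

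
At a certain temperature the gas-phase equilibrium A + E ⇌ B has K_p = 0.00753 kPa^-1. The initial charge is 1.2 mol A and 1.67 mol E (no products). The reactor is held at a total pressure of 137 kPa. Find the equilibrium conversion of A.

X = 0.345

Basis: 1.2 mol A initially; let X = conversion of A. Extent ξ = 1.2X.
Mole table: n_A = 1.2 − 1.2X; n_E = 1.67 − 1.2X; n_B = 1.2X.
Total moles n_T = 2.87 − 1.2X.
y_i = n_i/n_T, p_i = y_i·P. K_p = p_B / (p_A p_E).
This yields a degree-2 equation in X; solving on (0,1), X = 0.345.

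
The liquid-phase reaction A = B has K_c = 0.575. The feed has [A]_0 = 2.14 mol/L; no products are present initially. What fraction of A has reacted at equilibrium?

X = 0.365

Let X = conversion of A; extent ξ = 2.14·X mol/L.
Concentrations: [A] = 2.14 − 2.14X; [B] = 2.14X.
K_c = [B] / ([A]).
Setting equal to 0.575 and solving for X on (0,1) gives X = 0.365.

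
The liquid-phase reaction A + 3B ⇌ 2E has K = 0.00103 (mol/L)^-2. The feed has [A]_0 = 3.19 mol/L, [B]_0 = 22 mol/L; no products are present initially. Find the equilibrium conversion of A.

X = 0.475

Let X = conversion of A; extent ξ = 3.19·X mol/L.
Concentrations: [A] = 3.19 − 3.19X; [B] = 22 − 9.57X; [E] = 6.38X.
K = [E]^2 / ([A] [B]^3).
This equals 0.00103 at X = 0.475 (the root in 0 < X < 1).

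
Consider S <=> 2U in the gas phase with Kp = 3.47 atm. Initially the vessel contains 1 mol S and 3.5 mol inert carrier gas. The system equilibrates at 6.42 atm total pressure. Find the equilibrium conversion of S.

X = 0.553

Take 1 mol S as basis and let X be its fractional conversion, so ξ = X.
Mole table: n_S = 1 − X; n_U = 2X; n_I = 3.5 (inert).
Summing: n_T = 4.5 + X.
y_i = n_i/n_T, p_i = y_i·P. Kp = p_U^2 / (p_S).
Substituting and setting equal to 3.47 atm gives a polynomial in X; the root in (0,1) is X = 0.553.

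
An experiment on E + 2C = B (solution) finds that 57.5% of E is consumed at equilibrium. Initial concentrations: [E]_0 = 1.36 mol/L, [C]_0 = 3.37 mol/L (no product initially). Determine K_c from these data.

Let X = conversion of E.
Concentrations: [E] = 1.36 − 1.36X; [C] = 3.37 − 2.72X; [B] = 1.36X.
At X = 0.575: [E] = 0.578, [C] = 1.81, [B] = 0.782.
K_c = [B] / ([E] [C]^2) = 0.415 (mol/L)^-2.

K_c = 0.415 (mol/L)^-2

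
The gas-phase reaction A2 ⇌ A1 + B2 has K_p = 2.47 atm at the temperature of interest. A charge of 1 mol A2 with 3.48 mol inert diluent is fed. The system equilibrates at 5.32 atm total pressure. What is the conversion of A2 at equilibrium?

Take 1 mol A2 as basis and let X be its fractional conversion, so ξ = X.
At extent ξ: n_A2 = 1 − X; n_A1 = X; n_B2 = X; n_I = 3.48 (inert).
n_T = Σnᵢ = 4.48 + X.
Mole fractions y_i = n_i/n_T; K_p = p_A1 p_B2 / (p_A2) with p_i = y_i·P.
Setting this equal to 2.47 atm and taking the physical root (0 < X < 1) gives X = 0.762.

X = 0.762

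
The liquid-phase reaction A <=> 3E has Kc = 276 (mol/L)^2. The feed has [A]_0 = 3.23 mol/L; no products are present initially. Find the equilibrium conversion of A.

Let X = conversion of A; extent ξ = 3.23·X mol/L.
Concentrations: [A] = 3.23 − 3.23X; [E] = 9.69X.
Kc = [E]^3 / ([A]).
This equals 276 at X = 0.680 (the root in 0 < X < 1).

X = 0.680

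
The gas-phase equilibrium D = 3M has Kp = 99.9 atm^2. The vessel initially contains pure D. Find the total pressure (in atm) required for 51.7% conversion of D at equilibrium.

Take 1 mol D as basis and let X be its fractional conversion, so ξ = X.
Species balance: n_D = 1 − X; n_M = 3X.
Total moles n_T = 1 + 2X.
Kp = p_M^3 / (p_D) with p_i = (n_i/n_T)·P.
At X = 0.517: the mole-fraction product g(X) = Π y_i^ν_i = 1.867. Since Kp = g(X)·P^{2}, P = (Kp/g)^(1/2) = (99.9/1.867)^(1/2) = 7.31 atm.

P = 7.31 atm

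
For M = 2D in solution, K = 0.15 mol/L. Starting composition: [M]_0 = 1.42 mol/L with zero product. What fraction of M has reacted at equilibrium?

Let X = conversion of M; extent ξ = 1.42·X mol/L.
Concentrations: [M] = 1.42 − 1.42X; [D] = 2.84X.
K = [D]^2 / ([M]).
Equating to 0.15 mol/L: the physical root is X = 0.150.

X = 0.150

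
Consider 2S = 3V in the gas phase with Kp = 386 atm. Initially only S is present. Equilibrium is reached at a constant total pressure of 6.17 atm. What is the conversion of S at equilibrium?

Let X = conversion of S (basis 1 mol S); extent of reaction ξ = 0.5X.
Moles: n_S = 1 − X; n_V = 1.5X.
Summing: n_T = 1 + 0.5X.
With p_i = (n_i/n_T)P, Kp = p_V^3 / (p_S^2).
Equating to 386 atm and solving on 0 < X < 1: X = 0.848.

X = 0.848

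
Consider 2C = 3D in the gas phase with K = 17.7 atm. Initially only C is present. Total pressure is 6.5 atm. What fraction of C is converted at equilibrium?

X = 0.574

Let X = conversion of C (basis 1 mol C); extent of reaction ξ = 0.5X.
Moles: n_C = 1 − X; n_D = 1.5X.
Total moles n_T = 1 + 0.5X.
Mole fractions y_i = n_i/n_T; K = p_D^3 / (p_C^2) with p_i = y_i·P.
Substituting and setting equal to 17.7 atm gives a polynomial in X; the root in (0,1) is X = 0.574.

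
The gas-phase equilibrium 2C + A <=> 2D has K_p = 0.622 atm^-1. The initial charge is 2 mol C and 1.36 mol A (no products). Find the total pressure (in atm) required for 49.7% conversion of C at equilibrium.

Let X = conversion of C (basis 2 mol C); extent of reaction ξ = X.
Mole table: n_C = 2 − 2X; n_A = 1.36 − X; n_D = 2X.
Total moles n_T = 3.36 − X.
K_p = p_D^2 / (p_C^2 p_A) with p_i = (n_i/n_T)·P.
At X = 0.497: the mole-fraction product g(X) = Π y_i^ν_i = 3.239. Since K_p = g(X)·P^{-1}, P = (g/K_p)^(1/1) = (3.239/0.622)^(1/1) = 5.21 atm.

P = 5.21 atm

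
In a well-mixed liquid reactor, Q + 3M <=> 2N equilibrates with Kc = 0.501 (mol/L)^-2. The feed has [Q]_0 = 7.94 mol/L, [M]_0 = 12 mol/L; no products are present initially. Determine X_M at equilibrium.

X = 0.788

Let X = conversion of M; extent ξ = 12X/3 mol/L.
Concentrations: [Q] = 7.94 − 4X; [M] = 12 − 12X; [N] = 8X.
Kc = [N]^2 / ([Q] [M]^3).
Equating to 0.501 (mol/L)^-2: the physical root is X = 0.788.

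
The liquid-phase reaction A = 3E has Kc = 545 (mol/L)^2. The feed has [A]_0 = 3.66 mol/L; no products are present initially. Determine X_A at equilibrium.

Let X = conversion of A; extent ξ = 3.66·X mol/L.
Concentrations: [A] = 3.66 − 3.66X; [E] = 11X.
Kc = [E]^3 / ([A]).
Setting equal to 545 and solving for X on (0,1) gives X = 0.736.

X = 0.736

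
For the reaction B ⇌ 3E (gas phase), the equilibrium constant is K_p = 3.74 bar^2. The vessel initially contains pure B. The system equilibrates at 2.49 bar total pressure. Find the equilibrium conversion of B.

Take 1 mol B as basis and let X be its fractional conversion, so ξ = X.
Species balance: n_B = 1 − X; n_E = 3X.
n_T = Σnᵢ = 1 + 2X.
y_i = n_i/n_T, p_i = y_i·P. K_p = p_E^3 / (p_B).
Substituting and setting equal to 3.74 bar^2 gives a polynomial in X; the root in (0,1) is X = 0.347.

X = 0.347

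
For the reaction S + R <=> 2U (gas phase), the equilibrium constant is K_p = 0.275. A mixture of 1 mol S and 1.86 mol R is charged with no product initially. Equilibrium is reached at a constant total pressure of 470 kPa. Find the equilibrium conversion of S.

Let X = conversion of S (basis 1 mol S); extent of reaction ξ = X.
At extent ξ: n_S = 1 − X; n_R = 1.86 − X; n_U = 2X.
Total moles n_T = 2.86 (Δν = 0, constant).
y_i = n_i/n_T, p_i = y_i·P. K_p = p_U^2 / (p_S p_R).
Substituting and setting equal to 0.275 gives a polynomial in X; the root in (0,1) is X = 0.280.

X = 0.280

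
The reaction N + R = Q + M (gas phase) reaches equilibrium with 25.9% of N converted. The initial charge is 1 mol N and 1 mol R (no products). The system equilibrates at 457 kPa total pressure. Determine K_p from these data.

K_p = 0.122

Take 1 mol N as basis and let X be its fractional conversion, so ξ = X.
At extent ξ: n_N = 1 − X; n_R = 1 − X; n_Q = X; n_M = X.
Total moles n_T = 2 (Δν = 0, constant).
At X = 0.259: n_N = 0.741, n_R = 0.741, n_Q = 0.259, n_M = 0.259, n_T = 2.
p_i = (n_i/n_T)·P. K_p = p_Q p_M / (p_N p_R) = 0.122.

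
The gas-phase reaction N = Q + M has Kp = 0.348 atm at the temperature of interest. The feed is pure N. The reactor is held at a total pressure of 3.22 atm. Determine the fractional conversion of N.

X = 0.312

Basis: 1 mol N initially; let X = conversion of N. Extent ξ = X.
At extent ξ: n_N = 1 − X; n_Q = X; n_M = X.
n_T = Σnᵢ = 1 + X.
With p_i = (n_i/n_T)P, Kp = p_Q p_M / (p_N).
Substituting and setting equal to 0.348 atm gives a polynomial in X; the root in (0,1) is X = 0.312.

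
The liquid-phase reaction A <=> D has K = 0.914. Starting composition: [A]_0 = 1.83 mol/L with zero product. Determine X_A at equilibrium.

X = 0.478

Let X = conversion of A; extent ξ = 1.83·X mol/L.
Concentrations: [A] = 1.83 − 1.83X; [D] = 1.83X.
K = [D] / ([A]).
Equating to 0.914: the physical root is X = 0.478.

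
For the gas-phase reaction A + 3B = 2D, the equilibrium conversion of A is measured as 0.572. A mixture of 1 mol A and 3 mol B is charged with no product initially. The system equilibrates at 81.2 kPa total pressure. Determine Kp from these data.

Kp = 0.00179 kPa^-2

Take 1 mol A as basis and let X be its fractional conversion, so ξ = X.
Species balance: n_A = 1 − X; n_B = 3 − 3X; n_D = 2X.
Summing: n_T = 4 − 2X.
At X = 0.572: n_A = 0.428, n_B = 1.28, n_D = 1.14, n_T = 2.86.
p_i = (n_i/n_T)·P. Kp = p_D^2 / (p_A p_B^3) = 0.00179 kPa^-2.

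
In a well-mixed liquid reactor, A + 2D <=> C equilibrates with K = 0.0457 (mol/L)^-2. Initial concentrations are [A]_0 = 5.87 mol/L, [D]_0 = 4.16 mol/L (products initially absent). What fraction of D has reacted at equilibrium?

X = 0.487

Let X = conversion of D; extent ξ = 4.16X/2 mol/L.
Concentrations: [A] = 5.87 − 2.08X; [D] = 4.16 − 4.16X; [C] = 2.08X.
K = [C] / ([A] [D]^2).
Equating to 0.0457 (mol/L)^-2: the physical root is X = 0.487.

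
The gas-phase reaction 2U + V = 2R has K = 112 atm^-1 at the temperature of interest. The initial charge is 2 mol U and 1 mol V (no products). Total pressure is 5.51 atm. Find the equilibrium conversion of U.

Take 2 mol U as basis and let X be its fractional conversion, so ξ = X.
Moles: n_U = 2 − 2X; n_V = 1 − X; n_R = 2X.
Total moles n_T = 3 − X.
Mole fractions y_i = n_i/n_T; K = p_R^2 / (p_U^2 p_V) with p_i = y_i·P.
This yields a degree-3 equation in X; solving on (0,1), X = 0.863.

X = 0.863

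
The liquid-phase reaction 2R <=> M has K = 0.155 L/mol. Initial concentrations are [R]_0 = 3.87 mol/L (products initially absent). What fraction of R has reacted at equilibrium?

X = 0.413

Let X = conversion of R; extent ξ = 3.87X/2 mol/L.
Concentrations: [R] = 3.87 − 3.87X; [M] = 1.94X.
K = [M] / ([R]^2).
This equals 0.155 at X = 0.413 (the root in 0 < X < 1).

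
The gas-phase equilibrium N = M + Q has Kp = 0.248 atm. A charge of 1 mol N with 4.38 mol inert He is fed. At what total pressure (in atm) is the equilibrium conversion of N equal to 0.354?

P = 7.33 atm

Basis: 1 mol N initially; let X = conversion of N. Extent ξ = X.
At extent ξ: n_N = 1 − X; n_M = X; n_Q = X; n_I = 4.38 (inert).
Summing: n_T = 5.38 + X.
Kp = p_M p_Q / (p_N) with p_i = (n_i/n_T)·P.
At X = 0.354: the mole-fraction product g(X) = Π y_i^ν_i = 0.03383. Since Kp = g(X)·P^{1}, P = (Kp/g)^(1/1) = (0.248/0.03383)^(1/1) = 7.33 atm.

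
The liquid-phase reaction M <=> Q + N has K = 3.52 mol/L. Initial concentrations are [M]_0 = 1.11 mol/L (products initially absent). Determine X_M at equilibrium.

Let X = conversion of M; extent ξ = 1.11·X mol/L.
Concentrations: [M] = 1.11 − 1.11X; [Q] = 1.11X; [N] = 1.11X.
K = [Q] [N] / ([M]).
Equating to 3.52 mol/L: the physical root is X = 0.799.

X = 0.799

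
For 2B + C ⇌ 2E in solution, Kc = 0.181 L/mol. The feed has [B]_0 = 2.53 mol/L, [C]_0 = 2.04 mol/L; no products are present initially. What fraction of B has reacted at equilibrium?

X = 0.350

Let X = conversion of B; extent ξ = 2.53X/2 mol/L.
Concentrations: [B] = 2.53 − 2.53X; [C] = 2.04 − 1.26X; [E] = 2.53X.
Kc = [E]^2 / ([B]^2 [C]).
Setting equal to 0.181 and solving for X on (0,1) gives X = 0.350.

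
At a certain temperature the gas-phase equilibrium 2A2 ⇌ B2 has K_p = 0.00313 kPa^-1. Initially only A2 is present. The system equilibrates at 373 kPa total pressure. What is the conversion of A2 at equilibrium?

X = 0.580

Let X = conversion of A2 (basis 1 mol A2); extent of reaction ξ = 0.5X.
Mole table: n_A2 = 1 − X; n_B2 = 0.5X.
n_T = Σnᵢ = 1 − 0.5X.
Mole fractions y_i = n_i/n_T; K_p = p_B2 / (p_A2^2) with p_i = y_i·P.
This yields a degree-2 equation in X; solving on (0,1), X = 0.580.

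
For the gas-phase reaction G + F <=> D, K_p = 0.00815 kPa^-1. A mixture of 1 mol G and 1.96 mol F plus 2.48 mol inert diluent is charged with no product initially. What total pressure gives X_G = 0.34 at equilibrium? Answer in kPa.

P = 199 kPa

Basis: 1 mol G initially; let X = conversion of G. Extent ξ = X.
Species balance: n_G = 1 − X; n_F = 1.96 − X; n_D = X; n_I = 2.48 (inert).
Total moles n_T = 5.44 − X.
K_p = p_D / (p_G p_F) with p_i = (n_i/n_T)·P.
At X = 0.34: the mole-fraction product g(X) = Π y_i^ν_i = 1.622. Since K_p = g(X)·P^{-1}, P = (g/K_p)^(1/1) = (1.622/0.00815)^(1/1) = 199 kPa.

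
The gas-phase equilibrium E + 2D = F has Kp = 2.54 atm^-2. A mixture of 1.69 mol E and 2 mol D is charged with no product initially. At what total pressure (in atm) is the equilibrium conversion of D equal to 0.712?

Basis: 2 mol D initially; let X = conversion of D. Extent ξ = X.
Species balance: n_E = 1.69 − X; n_D = 2 − 2X; n_F = X.
Total moles n_T = 3.69 − 2X.
Kp = p_F / (p_E p_D^2) with p_i = (n_i/n_T)·P.
At X = 0.712: the mole-fraction product g(X) = Π y_i^ν_i = 11.27. Since Kp = g(X)·P^{-2}, P = (g/Kp)^(1/2) = (11.27/2.54)^(1/2) = 2.11 atm.

P = 2.11 atm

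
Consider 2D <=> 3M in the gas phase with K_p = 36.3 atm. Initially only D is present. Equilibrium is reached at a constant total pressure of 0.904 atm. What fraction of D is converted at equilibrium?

X = 0.819

Let X = conversion of D (basis 1 mol D); extent of reaction ξ = 0.5X.
At extent ξ: n_D = 1 − X; n_M = 1.5X.
Total moles n_T = 1 + 0.5X.
Mole fractions y_i = n_i/n_T; K_p = p_M^3 / (p_D^2) with p_i = y_i·P.
Equating to 36.3 atm and solving on 0 < X < 1: X = 0.819.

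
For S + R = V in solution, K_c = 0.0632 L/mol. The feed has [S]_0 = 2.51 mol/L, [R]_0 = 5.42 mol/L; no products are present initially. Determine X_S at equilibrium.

Let X = conversion of S; extent ξ = 2.51·X mol/L.
Concentrations: [S] = 2.51 − 2.51X; [R] = 5.42 − 2.51X; [V] = 2.51X.
K_c = [V] / ([S] [R]).
Setting equal to 0.0632 and solving for X on (0,1) gives X = 0.234.

X = 0.234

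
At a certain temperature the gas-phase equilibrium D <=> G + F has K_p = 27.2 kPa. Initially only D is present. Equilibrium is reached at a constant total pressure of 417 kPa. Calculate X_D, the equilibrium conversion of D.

X = 0.247

Take 1 mol D as basis and let X be its fractional conversion, so ξ = X.
Species balance: n_D = 1 − X; n_G = X; n_F = X.
n_T = Σnᵢ = 1 + X.
y_i = n_i/n_T, p_i = y_i·P. K_p = p_G p_F / (p_D).
Substituting and setting equal to 27.2 kPa gives a polynomial in X; the root in (0,1) is X = 0.247.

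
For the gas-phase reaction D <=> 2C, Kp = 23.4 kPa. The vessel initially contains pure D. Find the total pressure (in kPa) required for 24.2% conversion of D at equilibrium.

Take 1 mol D as basis and let X be its fractional conversion, so ξ = X.
At extent ξ: n_D = 1 − X; n_C = 2X.
Total moles n_T = 1 + X.
Kp = p_C^2 / (p_D) with p_i = (n_i/n_T)·P.
At X = 0.242: the mole-fraction product g(X) = Π y_i^ν_i = 0.2488. Since Kp = g(X)·P^{1}, P = (Kp/g)^(1/1) = (23.4/0.2488)^(1/1) = 94 kPa.

P = 94 kPa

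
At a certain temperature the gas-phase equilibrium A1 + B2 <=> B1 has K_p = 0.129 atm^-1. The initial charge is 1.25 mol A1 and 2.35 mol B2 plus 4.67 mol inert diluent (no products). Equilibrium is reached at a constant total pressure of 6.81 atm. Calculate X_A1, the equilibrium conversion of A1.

X = 0.188

Basis: 1.25 mol A1 initially; let X = conversion of A1. Extent ξ = 1.25X.
Species balance: n_A1 = 1.25 − 1.25X; n_B2 = 2.35 − 1.25X; n_B1 = 1.25X; n_I = 4.67 (inert).
Total moles n_T = 8.27 − 1.25X.
y_i = n_i/n_T, p_i = y_i·P. K_p = p_B1 / (p_A1 p_B2).
Equating to 0.129 atm^-1 and solving on 0 < X < 1: X = 0.188.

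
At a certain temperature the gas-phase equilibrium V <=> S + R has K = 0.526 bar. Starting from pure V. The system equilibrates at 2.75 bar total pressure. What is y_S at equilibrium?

y_S = 0.286

Take 1 mol V as basis and let X be its fractional conversion, so ξ = X.
Moles: n_V = 1 − X; n_S = X; n_R = X.
Total moles n_T = 1 + X.
Mole fractions y_i = n_i/n_T; K = p_S p_R / (p_V) with p_i = y_i·P.
Equating to 0.526 bar and solving on 0 < X < 1: X = 0.401.
Then n_S = 0.401, n_T = 1.4, so y_S = 0.286.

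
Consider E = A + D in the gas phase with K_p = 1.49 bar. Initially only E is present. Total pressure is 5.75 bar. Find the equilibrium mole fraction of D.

Basis: 1 mol E initially; let X = conversion of E. Extent ξ = X.
Mole table: n_E = 1 − X; n_A = X; n_D = X.
Summing: n_T = 1 + X.
y_i = n_i/n_T, p_i = y_i·P. K_p = p_A p_D / (p_E).
Substituting and setting equal to 1.49 bar gives a polynomial in X; the root in (0,1) is X = 0.454.
Then n_D = 0.454, n_T = 1.45, so y_D = 0.312.

y_D = 0.312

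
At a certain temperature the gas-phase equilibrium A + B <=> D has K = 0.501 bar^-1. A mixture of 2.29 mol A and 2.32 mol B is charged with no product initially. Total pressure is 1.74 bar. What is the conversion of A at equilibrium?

X = 0.271

Take 2.29 mol A as basis and let X be its fractional conversion, so ξ = 2.29X.
Species balance: n_A = 2.29 − 2.29X; n_B = 2.32 − 2.29X; n_D = 2.29X.
n_T = Σnᵢ = 4.61 − 2.29X.
y_i = n_i/n_T, p_i = y_i·P. K = p_D / (p_A p_B).
This yields a degree-2 equation in X; solving on (0,1), X = 0.271.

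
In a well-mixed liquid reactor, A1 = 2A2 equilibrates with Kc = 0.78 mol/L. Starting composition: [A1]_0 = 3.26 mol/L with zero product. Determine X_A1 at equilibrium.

X = 0.216

Let X = conversion of A1; extent ξ = 3.26·X mol/L.
Concentrations: [A1] = 3.26 − 3.26X; [A2] = 6.52X.
Kc = [A2]^2 / ([A1]).
Solving Kc = 0.78 for X ∈ (0,1): X = 0.216.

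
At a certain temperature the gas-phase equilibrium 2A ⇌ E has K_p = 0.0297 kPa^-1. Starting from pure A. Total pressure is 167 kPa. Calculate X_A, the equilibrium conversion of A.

X = 0.781

Let X = conversion of A (basis 1 mol A); extent of reaction ξ = 0.5X.
Mole table: n_A = 1 − X; n_E = 0.5X.
Summing: n_T = 1 − 0.5X.
y_i = n_i/n_T, p_i = y_i·P. K_p = p_E / (p_A^2).
Setting this equal to 0.0297 kPa^-1 and taking the physical root (0 < X < 1) gives X = 0.781.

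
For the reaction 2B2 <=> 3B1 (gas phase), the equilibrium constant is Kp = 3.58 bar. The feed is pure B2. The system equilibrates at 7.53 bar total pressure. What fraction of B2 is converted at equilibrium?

X = 0.395

Let X = conversion of B2 (basis 1 mol B2); extent of reaction ξ = 0.5X.
Mole table: n_B2 = 1 − X; n_B1 = 1.5X.
Total moles n_T = 1 + 0.5X.
With p_i = (n_i/n_T)P, Kp = p_B1^3 / (p_B2^2).
This yields a degree-3 equation in X; solving on (0,1), X = 0.395.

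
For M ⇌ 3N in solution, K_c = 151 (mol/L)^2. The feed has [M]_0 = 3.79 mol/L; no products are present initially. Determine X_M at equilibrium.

Let X = conversion of M; extent ξ = 3.79·X mol/L.
Concentrations: [M] = 3.79 − 3.79X; [N] = 11.4X.
K_c = [N]^3 / ([M]).
Solving K_c = 151 for X ∈ (0,1): X = 0.557.

X = 0.557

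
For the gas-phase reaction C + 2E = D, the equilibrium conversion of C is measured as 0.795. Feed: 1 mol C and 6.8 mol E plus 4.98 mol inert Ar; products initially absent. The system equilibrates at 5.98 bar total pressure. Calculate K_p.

Take 1 mol C as basis and let X be its fractional conversion, so ξ = X.
Species balance: n_C = 1 − X; n_E = 6.8 − 2X; n_D = X; n_I = 4.98 (inert).
n_T = Σnᵢ = 12.8 − 2X.
At X = 0.795: n_C = 0.205, n_E = 5.21, n_D = 0.795, n_T = 11.2.
p_i = (n_i/n_T)·P. K_p = p_D / (p_C p_E^2) = 0.5 bar^-2.

K_p = 0.5 bar^-2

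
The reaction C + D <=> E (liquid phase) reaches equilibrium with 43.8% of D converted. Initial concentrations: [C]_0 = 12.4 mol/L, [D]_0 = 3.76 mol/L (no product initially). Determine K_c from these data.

Let X = conversion of D.
Concentrations: [C] = 12.4 − 3.76X; [D] = 3.76 − 3.76X; [E] = 3.76X.
At X = 0.438: [C] = 10.8, [D] = 2.11, [E] = 1.65.
K_c = [E] / ([C] [D]) = 0.0725 L/mol.

K_c = 0.0725 L/mol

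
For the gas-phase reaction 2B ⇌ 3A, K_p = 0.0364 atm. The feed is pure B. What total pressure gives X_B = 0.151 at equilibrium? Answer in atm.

Let X = conversion of B (basis 1 mol B); extent of reaction ξ = 0.5X.
Moles: n_B = 1 − X; n_A = 1.5X.
Summing: n_T = 1 + 0.5X.
K_p = p_A^3 / (p_B^2) with p_i = (n_i/n_T)·P.
At X = 0.151: the mole-fraction product g(X) = Π y_i^ν_i = 0.01499. Since K_p = g(X)·P^{1}, P = (K_p/g)^(1/1) = (0.0364/0.01499)^(1/1) = 2.43 atm.

P = 2.43 atm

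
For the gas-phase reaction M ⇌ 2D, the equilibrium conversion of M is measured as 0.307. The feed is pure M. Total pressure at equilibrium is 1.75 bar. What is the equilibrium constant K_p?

Take 1 mol M as basis and let X be its fractional conversion, so ξ = X.
Mole table: n_M = 1 − X; n_D = 2X.
Summing: n_T = 1 + X.
At X = 0.307: n_M = 0.693, n_D = 0.614, n_T = 1.31.
p_i = (n_i/n_T)·P. K_p = p_D^2 / (p_M) = 0.728 bar.

K_p = 0.728 bar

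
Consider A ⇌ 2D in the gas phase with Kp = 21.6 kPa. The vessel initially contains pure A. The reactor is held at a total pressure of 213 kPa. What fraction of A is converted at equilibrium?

X = 0.157

Let X = conversion of A (basis 1 mol A); extent of reaction ξ = X.
Moles: n_A = 1 − X; n_D = 2X.
Total moles n_T = 1 + X.
Mole fractions y_i = n_i/n_T; Kp = p_D^2 / (p_A) with p_i = y_i·P.
Setting this equal to 21.6 kPa and taking the physical root (0 < X < 1) gives X = 0.157.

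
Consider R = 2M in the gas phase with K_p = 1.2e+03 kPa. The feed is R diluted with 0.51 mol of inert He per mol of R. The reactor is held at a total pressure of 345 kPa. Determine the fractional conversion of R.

Basis: 1 mol R initially; let X = conversion of R. Extent ξ = X.
Moles: n_R = 1 − X; n_M = 2X; n_I = 0.51 (inert).
Total moles n_T = 1.51 + X.
With p_i = (n_i/n_T)P, K_p = p_M^2 / (p_R).
Equating to 1.2e+03 kPa and solving on 0 < X < 1: X = 0.728.

X = 0.728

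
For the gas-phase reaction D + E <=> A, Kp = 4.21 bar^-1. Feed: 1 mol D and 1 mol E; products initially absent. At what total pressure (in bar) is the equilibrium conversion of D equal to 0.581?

P = 1.12 bar

Take 1 mol D as basis and let X be its fractional conversion, so ξ = X.
At extent ξ: n_D = 1 − X; n_E = 1 − X; n_A = X.
n_T = Σnᵢ = 2 − X.
Kp = p_A / (p_D p_E) with p_i = (n_i/n_T)·P.
At X = 0.581: the mole-fraction product g(X) = Π y_i^ν_i = 4.696. Since Kp = g(X)·P^{-1}, P = (g/Kp)^(1/1) = (4.696/4.21)^(1/1) = 1.12 bar.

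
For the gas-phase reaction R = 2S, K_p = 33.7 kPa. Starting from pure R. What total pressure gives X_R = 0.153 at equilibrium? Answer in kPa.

P = 351 kPa

Let X = conversion of R (basis 1 mol R); extent of reaction ξ = X.
Species balance: n_R = 1 − X; n_S = 2X.
Total moles n_T = 1 + X.
K_p = p_S^2 / (p_R) with p_i = (n_i/n_T)·P.
At X = 0.153: the mole-fraction product g(X) = Π y_i^ν_i = 0.09588. Since K_p = g(X)·P^{1}, P = (K_p/g)^(1/1) = (33.7/0.09588)^(1/1) = 351 kPa.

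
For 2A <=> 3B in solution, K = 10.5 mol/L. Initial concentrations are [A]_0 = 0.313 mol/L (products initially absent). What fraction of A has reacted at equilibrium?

X = 0.781

Let X = conversion of A; extent ξ = 0.313X/2 mol/L.
Concentrations: [A] = 0.313 − 0.313X; [B] = 0.47X.
K = [B]^3 / ([A]^2).
Setting equal to 10.5 and solving for X on (0,1) gives X = 0.781.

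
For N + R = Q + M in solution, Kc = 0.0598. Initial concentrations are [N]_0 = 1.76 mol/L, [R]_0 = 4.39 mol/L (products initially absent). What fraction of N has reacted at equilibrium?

X = 0.302

Let X = conversion of N; extent ξ = 1.76·X mol/L.
Concentrations: [N] = 1.76 − 1.76X; [R] = 4.39 − 1.76X; [Q] = 1.76X; [M] = 1.76X.
Kc = [Q] [M] / ([N] [R]).
Setting equal to 0.0598 and solving for X on (0,1) gives X = 0.302.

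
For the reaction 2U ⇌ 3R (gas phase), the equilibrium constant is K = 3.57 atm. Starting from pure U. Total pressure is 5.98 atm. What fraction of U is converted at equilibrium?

Basis: 1 mol U initially; let X = conversion of U. Extent ξ = 0.5X.
Mole table: n_U = 1 − X; n_R = 1.5X.
n_T = Σnᵢ = 1 + 0.5X.
Mole fractions y_i = n_i/n_T; K = p_R^3 / (p_U^2) with p_i = y_i·P.
Equating to 3.57 atm and solving on 0 < X < 1: X = 0.417.

X = 0.417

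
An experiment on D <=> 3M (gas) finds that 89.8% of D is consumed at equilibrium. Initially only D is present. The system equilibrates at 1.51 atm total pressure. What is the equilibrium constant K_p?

Let X = conversion of D (basis 1 mol D); extent of reaction ξ = X.
Mole table: n_D = 1 − X; n_M = 3X.
Total moles n_T = 1 + 2X.
At X = 0.898: n_D = 0.102, n_M = 2.69, n_T = 2.8.
p_i = (n_i/n_T)·P. K_p = p_M^3 / (p_D) = 55.9 atm^2.

K_p = 55.9 atm^2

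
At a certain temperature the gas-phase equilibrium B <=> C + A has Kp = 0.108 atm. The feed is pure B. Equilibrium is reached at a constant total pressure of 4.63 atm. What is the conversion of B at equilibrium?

X = 0.151

Let X = conversion of B (basis 1 mol B); extent of reaction ξ = X.
Moles: n_B = 1 − X; n_C = X; n_A = X.
Summing: n_T = 1 + X.
With p_i = (n_i/n_T)P, Kp = p_C p_A / (p_B).
Setting this equal to 0.108 atm and taking the physical root (0 < X < 1) gives X = 0.151.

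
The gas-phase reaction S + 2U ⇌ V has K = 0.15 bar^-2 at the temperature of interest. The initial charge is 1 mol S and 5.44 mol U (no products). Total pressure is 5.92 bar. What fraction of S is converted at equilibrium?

X = 0.769

Basis: 1 mol S initially; let X = conversion of S. Extent ξ = X.
At extent ξ: n_S = 1 − X; n_U = 5.44 − 2X; n_V = X.
Total moles n_T = 6.44 − 2X.
y_i = n_i/n_T, p_i = y_i·P. K = p_V / (p_S p_U^2).
Equating to 0.15 bar^-2 and solving on 0 < X < 1: X = 0.769.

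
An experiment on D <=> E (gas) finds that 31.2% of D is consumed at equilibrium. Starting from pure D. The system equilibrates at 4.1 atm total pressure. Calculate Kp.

Kp = 0.453

Basis: 1 mol D initially; let X = conversion of D. Extent ξ = X.
At extent ξ: n_D = 1 − X; n_E = X.
Total moles n_T = 1 (Δν = 0, constant).
At X = 0.312: n_D = 0.688, n_E = 0.312, n_T = 1.
p_i = (n_i/n_T)·P. Kp = p_E / (p_D) = 0.453.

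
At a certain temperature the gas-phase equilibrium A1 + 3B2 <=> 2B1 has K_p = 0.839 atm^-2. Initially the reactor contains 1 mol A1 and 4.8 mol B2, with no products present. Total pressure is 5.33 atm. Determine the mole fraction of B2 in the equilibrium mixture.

Take 1 mol A1 as basis and let X be its fractional conversion, so ξ = X.
Moles: n_A1 = 1 − X; n_B2 = 4.8 − 3X; n_B1 = 2X.
n_T = Σnᵢ = 5.8 − 2X.
y_i = n_i/n_T, p_i = y_i·P. K_p = p_B1^2 / (p_A1 p_B2^3).
This yields a degree-4 equation in X; solving on (0,1), X = 0.835.
Then n_B2 = 2.3, n_T = 4.13, so y_B2 = 0.556.

y_B2 = 0.556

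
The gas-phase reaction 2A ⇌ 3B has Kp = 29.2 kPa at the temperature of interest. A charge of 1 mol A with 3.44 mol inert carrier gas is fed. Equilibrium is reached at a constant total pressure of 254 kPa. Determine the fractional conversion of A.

X = 0.389

Let X = conversion of A (basis 1 mol A); extent of reaction ξ = 0.5X.
Species balance: n_A = 1 − X; n_B = 1.5X; n_I = 3.44 (inert).
n_T = Σnᵢ = 4.44 + 0.5X.
With p_i = (n_i/n_T)P, Kp = p_B^3 / (p_A^2).
Equating to 29.2 kPa and solving on 0 < X < 1: X = 0.389.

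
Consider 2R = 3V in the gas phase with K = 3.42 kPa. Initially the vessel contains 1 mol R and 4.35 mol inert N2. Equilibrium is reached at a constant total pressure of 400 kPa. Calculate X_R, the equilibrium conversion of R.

Let X = conversion of R (basis 1 mol R); extent of reaction ξ = 0.5X.
Moles: n_R = 1 − X; n_V = 1.5X; n_I = 4.35 (inert).
n_T = Σnᵢ = 5.35 + 0.5X.
y_i = n_i/n_T, p_i = y_i·P. K = p_V^3 / (p_R^2).
Setting this equal to 3.42 kPa and taking the physical root (0 < X < 1) gives X = 0.206.

X = 0.206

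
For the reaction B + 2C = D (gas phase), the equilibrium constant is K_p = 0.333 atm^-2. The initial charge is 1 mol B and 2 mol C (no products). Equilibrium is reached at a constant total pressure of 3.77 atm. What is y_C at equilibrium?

y_C = 0.486

Let X = conversion of B (basis 1 mol B); extent of reaction ξ = X.
Moles: n_B = 1 − X; n_C = 2 − 2X; n_D = X.
Total moles n_T = 3 − 2X.
With p_i = (n_i/n_T)P, K_p = p_D / (p_B p_C^2).
This yields a degree-3 equation in X; solving on (0,1), X = 0.528.
Then n_C = 0.945, n_T = 1.94, so y_C = 0.486.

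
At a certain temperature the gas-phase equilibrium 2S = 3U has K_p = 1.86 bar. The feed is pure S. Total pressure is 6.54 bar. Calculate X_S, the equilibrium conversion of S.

X = 0.348

Let X = conversion of S (basis 1 mol S); extent of reaction ξ = 0.5X.
At extent ξ: n_S = 1 − X; n_U = 1.5X.
Summing: n_T = 1 + 0.5X.
Mole fractions y_i = n_i/n_T; K_p = p_U^3 / (p_S^2) with p_i = y_i·P.
Substituting and setting equal to 1.86 bar gives a polynomial in X; the root in (0,1) is X = 0.348.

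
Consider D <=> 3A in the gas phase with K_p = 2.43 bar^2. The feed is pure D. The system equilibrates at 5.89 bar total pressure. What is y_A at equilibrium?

y_A = 0.356

Take 1 mol D as basis and let X be its fractional conversion, so ξ = X.
Mole table: n_D = 1 − X; n_A = 3X.
Total moles n_T = 1 + 2X.
y_i = n_i/n_T, p_i = y_i·P. K_p = p_A^3 / (p_D).
Substituting and setting equal to 2.43 bar^2 gives a polynomial in X; the root in (0,1) is X = 0.156.
Then n_A = 0.467, n_T = 1.31, so y_A = 0.356.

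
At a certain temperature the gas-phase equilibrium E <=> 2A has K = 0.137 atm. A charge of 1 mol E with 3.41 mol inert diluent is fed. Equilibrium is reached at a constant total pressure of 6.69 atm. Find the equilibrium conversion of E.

Take 1 mol E as basis and let X be its fractional conversion, so ξ = X.
At extent ξ: n_E = 1 − X; n_A = 2X; n_I = 3.41 (inert).
n_T = Σnᵢ = 4.41 + X.
With p_i = (n_i/n_T)P, K = p_A^2 / (p_E).
Substituting and setting equal to 0.137 atm gives a polynomial in X; the root in (0,1) is X = 0.141.

X = 0.141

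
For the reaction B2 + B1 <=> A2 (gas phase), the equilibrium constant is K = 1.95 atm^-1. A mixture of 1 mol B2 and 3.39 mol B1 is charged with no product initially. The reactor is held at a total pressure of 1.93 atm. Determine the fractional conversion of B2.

X = 0.732

Take 1 mol B2 as basis and let X be its fractional conversion, so ξ = X.
Moles: n_B2 = 1 − X; n_B1 = 3.39 − X; n_A2 = X.
Summing: n_T = 4.39 − X.
Mole fractions y_i = n_i/n_T; K = p_A2 / (p_B2 p_B1) with p_i = y_i·P.
Substituting and setting equal to 1.95 atm^-1 gives a polynomial in X; the root in (0,1) is X = 0.732.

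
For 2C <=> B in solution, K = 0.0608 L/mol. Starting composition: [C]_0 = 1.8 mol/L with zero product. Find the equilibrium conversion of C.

Let X = conversion of C; extent ξ = 1.8X/2 mol/L.
Concentrations: [C] = 1.8 − 1.8X; [B] = 0.9X.
K = [B] / ([C]^2).
Solving K = 0.0608 for X ∈ (0,1): X = 0.156.

X = 0.156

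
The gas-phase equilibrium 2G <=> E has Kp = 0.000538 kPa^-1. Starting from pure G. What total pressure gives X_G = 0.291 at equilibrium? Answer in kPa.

Let X = conversion of G (basis 1 mol G); extent of reaction ξ = 0.5X.
Species balance: n_G = 1 − X; n_E = 0.5X.
Summing: n_T = 1 − 0.5X.
Kp = p_E / (p_G^2) with p_i = (n_i/n_T)·P.
At X = 0.291: the mole-fraction product g(X) = Π y_i^ν_i = 0.2473. Since Kp = g(X)·P^{-1}, P = (g/Kp)^(1/1) = (0.2473/0.000538)^(1/1) = 460 kPa.

P = 460 kPa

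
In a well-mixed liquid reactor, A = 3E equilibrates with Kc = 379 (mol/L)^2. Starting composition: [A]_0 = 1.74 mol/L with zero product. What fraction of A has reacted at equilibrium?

X = 0.862

Let X = conversion of A; extent ξ = 1.74·X mol/L.
Concentrations: [A] = 1.74 − 1.74X; [E] = 5.22X.
Kc = [E]^3 / ([A]).
Equating to 379 (mol/L)^2: the physical root is X = 0.862.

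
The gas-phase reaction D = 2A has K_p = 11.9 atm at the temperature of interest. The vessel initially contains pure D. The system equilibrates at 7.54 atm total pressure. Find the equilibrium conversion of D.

X = 0.532

Take 1 mol D as basis and let X be its fractional conversion, so ξ = X.
At extent ξ: n_D = 1 − X; n_A = 2X.
n_T = Σnᵢ = 1 + X.
y_i = n_i/n_T, p_i = y_i·P. K_p = p_A^2 / (p_D).
Setting this equal to 11.9 atm and taking the physical root (0 < X < 1) gives X = 0.532.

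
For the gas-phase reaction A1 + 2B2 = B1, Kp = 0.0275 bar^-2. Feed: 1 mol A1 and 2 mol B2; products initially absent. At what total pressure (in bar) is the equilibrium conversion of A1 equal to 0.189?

Basis: 1 mol A1 initially; let X = conversion of A1. Extent ξ = X.
Moles: n_A1 = 1 − X; n_B2 = 2 − 2X; n_B1 = X.
Total moles n_T = 3 − 2X.
Kp = p_B1 / (p_A1 p_B2^2) with p_i = (n_i/n_T)·P.
At X = 0.189: the mole-fraction product g(X) = Π y_i^ν_i = 0.609. Since Kp = g(X)·P^{-2}, P = (g/Kp)^(1/2) = (0.609/0.0275)^(1/2) = 4.71 bar.

P = 4.71 bar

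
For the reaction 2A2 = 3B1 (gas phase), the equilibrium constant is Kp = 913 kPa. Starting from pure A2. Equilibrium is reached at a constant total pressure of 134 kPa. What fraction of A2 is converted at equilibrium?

Basis: 1 mol A2 initially; let X = conversion of A2. Extent ξ = 0.5X.
At extent ξ: n_A2 = 1 − X; n_B1 = 1.5X.
n_T = Σnᵢ = 1 + 0.5X.
y_i = n_i/n_T, p_i = y_i·P. Kp = p_B1^3 / (p_A2^2).
Substituting and setting equal to 913 kPa gives a polynomial in X; the root in (0,1) is X = 0.668.

X = 0.668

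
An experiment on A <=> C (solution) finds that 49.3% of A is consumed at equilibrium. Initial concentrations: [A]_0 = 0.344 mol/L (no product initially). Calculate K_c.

K_c = 0.972

Let X = conversion of A.
Concentrations: [A] = 0.344 − 0.344X; [C] = 0.344X.
At X = 0.493: [A] = 0.174, [C] = 0.17.
K_c = [C] / ([A]) = 0.972.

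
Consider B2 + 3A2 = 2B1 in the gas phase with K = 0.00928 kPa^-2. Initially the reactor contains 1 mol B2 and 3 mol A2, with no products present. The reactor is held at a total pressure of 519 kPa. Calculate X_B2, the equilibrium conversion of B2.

X = 0.877

Take 1 mol B2 as basis and let X be its fractional conversion, so ξ = X.
Mole table: n_B2 = 1 − X; n_A2 = 3 − 3X; n_B1 = 2X.
n_T = Σnᵢ = 4 − 2X.
y_i = n_i/n_T, p_i = y_i·P. K = p_B1^2 / (p_B2 p_A2^3).
Setting this equal to 0.00928 kPa^-2 and taking the physical root (0 < X < 1) gives X = 0.877.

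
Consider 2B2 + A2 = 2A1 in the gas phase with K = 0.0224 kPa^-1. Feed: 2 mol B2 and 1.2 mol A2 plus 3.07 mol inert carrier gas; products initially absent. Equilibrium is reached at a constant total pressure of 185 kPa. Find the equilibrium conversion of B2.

X = 0.426

Basis: 2 mol B2 initially; let X = conversion of B2. Extent ξ = X.
Mole table: n_B2 = 2 − 2X; n_A2 = 1.2 − X; n_A1 = 2X; n_I = 3.07 (inert).
n_T = Σnᵢ = 6.27 − X.
With p_i = (n_i/n_T)P, K = p_A1^2 / (p_B2^2 p_A2).
Equating to 0.0224 kPa^-1 and solving on 0 < X < 1: X = 0.426.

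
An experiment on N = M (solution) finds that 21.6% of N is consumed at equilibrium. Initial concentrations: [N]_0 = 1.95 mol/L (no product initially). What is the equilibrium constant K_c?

K_c = 0.276

Let X = conversion of N.
Concentrations: [N] = 1.95 − 1.95X; [M] = 1.95X.
At X = 0.216: [N] = 1.53, [M] = 0.421.
K_c = [M] / ([N]) = 0.276.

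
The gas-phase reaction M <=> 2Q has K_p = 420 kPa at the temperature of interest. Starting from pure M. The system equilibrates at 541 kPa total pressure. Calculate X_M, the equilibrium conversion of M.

X = 0.403

Basis: 1 mol M initially; let X = conversion of M. Extent ξ = X.
Species balance: n_M = 1 − X; n_Q = 2X.
Summing: n_T = 1 + X.
Mole fractions y_i = n_i/n_T; K_p = p_Q^2 / (p_M) with p_i = y_i·P.
Setting this equal to 420 kPa and taking the physical root (0 < X < 1) gives X = 0.403.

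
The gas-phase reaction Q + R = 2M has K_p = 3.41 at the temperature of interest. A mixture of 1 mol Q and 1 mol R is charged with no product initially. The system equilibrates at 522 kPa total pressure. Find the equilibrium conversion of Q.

X = 0.480

Basis: 1 mol Q initially; let X = conversion of Q. Extent ξ = X.
Mole table: n_Q = 1 − X; n_R = 1 − X; n_M = 2X.
n_T stays at 2 (no change in mole number).
y_i = n_i/n_T, p_i = y_i·P. K_p = p_M^2 / (p_Q p_R).
Equating to 3.41 and solving on 0 < X < 1: X = 0.480.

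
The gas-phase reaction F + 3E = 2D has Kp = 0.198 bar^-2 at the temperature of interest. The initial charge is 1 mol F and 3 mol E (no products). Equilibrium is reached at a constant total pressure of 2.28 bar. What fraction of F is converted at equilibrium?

Basis: 1 mol F initially; let X = conversion of F. Extent ξ = X.
Mole table: n_F = 1 − X; n_E = 3 − 3X; n_D = 2X.
Summing: n_T = 4 − 2X.
With p_i = (n_i/n_T)P, Kp = p_D^2 / (p_F p_E^3).
Setting this equal to 0.198 bar^-2 and taking the physical root (0 < X < 1) gives X = 0.343.

X = 0.343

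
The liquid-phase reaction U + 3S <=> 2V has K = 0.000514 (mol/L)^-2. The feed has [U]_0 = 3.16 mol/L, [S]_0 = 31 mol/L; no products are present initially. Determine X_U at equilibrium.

X = 0.555

Let X = conversion of U; extent ξ = 3.16·X mol/L.
Concentrations: [U] = 3.16 − 3.16X; [S] = 31 − 9.48X; [V] = 6.32X.
K = [V]^2 / ([U] [S]^3).
Setting equal to 0.000514 and solving for X on (0,1) gives X = 0.555.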